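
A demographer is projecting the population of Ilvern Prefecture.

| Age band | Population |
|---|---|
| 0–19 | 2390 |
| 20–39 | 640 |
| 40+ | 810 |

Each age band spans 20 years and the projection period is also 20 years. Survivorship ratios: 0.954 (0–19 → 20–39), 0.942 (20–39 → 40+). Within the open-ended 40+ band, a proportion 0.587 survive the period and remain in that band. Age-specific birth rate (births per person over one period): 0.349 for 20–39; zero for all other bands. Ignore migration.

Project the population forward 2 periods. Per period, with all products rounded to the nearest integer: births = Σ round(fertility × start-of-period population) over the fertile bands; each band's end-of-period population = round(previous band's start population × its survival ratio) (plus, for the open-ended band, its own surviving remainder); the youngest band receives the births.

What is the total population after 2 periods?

[period 1]
Births: 640 × 0.349 = 223
20–39: 2390 × 0.954 = 2280
40+: 640 × 0.942 + 810 × 0.587 = 603 + 475 = 1078
→ [223, 2280, 1078]
[period 2]
Births: 2280 × 0.349 = 796
20–39: 223 × 0.954 = 213
40+: 2280 × 0.942 + 1078 × 0.587 = 2148 + 633 = 2781
→ [796, 213, 2781]
Total after period 2: 796 + 213 + 2781 = 3790

3790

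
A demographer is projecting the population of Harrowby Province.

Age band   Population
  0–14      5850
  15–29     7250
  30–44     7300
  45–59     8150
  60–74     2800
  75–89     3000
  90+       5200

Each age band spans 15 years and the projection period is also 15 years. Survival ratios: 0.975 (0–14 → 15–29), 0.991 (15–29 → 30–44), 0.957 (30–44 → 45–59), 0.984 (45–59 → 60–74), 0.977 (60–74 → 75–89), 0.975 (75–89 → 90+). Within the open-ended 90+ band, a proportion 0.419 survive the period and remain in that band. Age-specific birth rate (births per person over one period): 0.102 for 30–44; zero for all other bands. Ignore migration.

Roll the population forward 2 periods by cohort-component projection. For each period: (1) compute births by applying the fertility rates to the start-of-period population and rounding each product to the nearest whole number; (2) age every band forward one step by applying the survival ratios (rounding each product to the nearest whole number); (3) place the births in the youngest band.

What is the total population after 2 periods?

Call the groups 1 to 7, youngest first.
Period 1:
Births: 7300 × 0.102 = 745
Group 2: 5850 × 0.975 = 5704
Group 3: 7250 × 0.991 = 7185
Group 4: 7300 × 0.957 = 6986
Group 5: 8150 × 0.984 = 8020
Group 6: 2800 × 0.977 = 2736
Group 7: 3000 × 0.975 + 5200 × 0.419 = 2925 + 2179 = 5104
Giving 745 / 5704 / 7185 / 6986 / 8020 / 2736 / 5104.
Period 2:
Births: 7185 × 0.102 = 733
Group 2: 745 × 0.975 = 726
Group 3: 5704 × 0.991 = 5653
Group 4: 7185 × 0.957 = 6876
Group 5: 6986 × 0.984 = 6874
Group 6: 8020 × 0.977 = 7836
Group 7: 2736 × 0.975 + 5104 × 0.419 = 2668 + 2139 = 4807
Giving 733 / 726 / 5653 / 6876 / 6874 / 7836 / 4807.
Total after period 2: 733 + 726 + 5653 + 6876 + 6874 + 7836 + 4807 = 33505

33505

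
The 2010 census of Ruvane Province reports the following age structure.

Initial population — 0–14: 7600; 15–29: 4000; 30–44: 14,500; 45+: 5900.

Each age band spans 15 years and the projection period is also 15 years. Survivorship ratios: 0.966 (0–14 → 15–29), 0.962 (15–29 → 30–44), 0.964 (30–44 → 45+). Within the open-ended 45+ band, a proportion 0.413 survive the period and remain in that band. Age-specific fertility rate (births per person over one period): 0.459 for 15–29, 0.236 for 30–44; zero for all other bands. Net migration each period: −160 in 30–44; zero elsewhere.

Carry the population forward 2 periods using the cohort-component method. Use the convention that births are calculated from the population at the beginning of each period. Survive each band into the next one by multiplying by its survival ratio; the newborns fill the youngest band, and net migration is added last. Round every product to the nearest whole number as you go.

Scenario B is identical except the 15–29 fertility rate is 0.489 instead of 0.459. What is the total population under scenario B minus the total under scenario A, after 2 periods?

Let group 1 be 0–14 through group 4 = 45+.
[period 1]
Births: 4000 × 0.459 = 1836 ; 14500 × 0.236 = 3422 ⇒ total 5258
Group 2: 7600 × 0.966 = 7342
Group 3: 4000 × 0.962 = 3848
Group 4: 14500 × 0.964 + 5900 × 0.413 = 13978 + 2437 = 16415
Net migration: Group 3 − 160 → 3688
End of period: [5258, 7342, 3688, 16415]
[period 2]
Births: 7342 × 0.459 = 3370 ; 3688 × 0.236 = 870 ⇒ total 4240
Group 2: 5258 × 0.966 = 5079
Group 3: 7342 × 0.962 = 7063
Group 4: 3688 × 0.964 + 16415 × 0.413 = 3555 + 6779 = 10334
Net migration: Group 3 − 160 → 6903
End of period: [4240, 5079, 6903, 10334]
Scenario A total after 2 periods: 26556
Scenario B projection —
[period 1]
Births: 4000 × 0.489 = 1956 ; 14500 × 0.236 = 3422 ⇒ total 5378
Group 2: 7600 × 0.966 = 7342
Group 3: 4000 × 0.962 = 3848
Group 4: 14500 × 0.964 + 5900 × 0.413 = 13978 + 2437 = 16415
Net migration: Group 3 − 160 → 3688
End of period: [5378, 7342, 3688, 16415]
[period 2]
Births: 7342 × 0.489 = 3590 ; 3688 × 0.236 = 870 ⇒ total 4460
Group 2: 5378 × 0.966 = 5195
Group 3: 7342 × 0.962 = 7063
Group 4: 3688 × 0.964 + 16415 × 0.413 = 3555 + 6779 = 10334
Net migration: Group 3 − 160 → 6903
End of period: [4460, 5195, 6903, 10334]
Scenario B total after 2 periods: 26892
Difference B − A = 26892 − 26556 = 336

336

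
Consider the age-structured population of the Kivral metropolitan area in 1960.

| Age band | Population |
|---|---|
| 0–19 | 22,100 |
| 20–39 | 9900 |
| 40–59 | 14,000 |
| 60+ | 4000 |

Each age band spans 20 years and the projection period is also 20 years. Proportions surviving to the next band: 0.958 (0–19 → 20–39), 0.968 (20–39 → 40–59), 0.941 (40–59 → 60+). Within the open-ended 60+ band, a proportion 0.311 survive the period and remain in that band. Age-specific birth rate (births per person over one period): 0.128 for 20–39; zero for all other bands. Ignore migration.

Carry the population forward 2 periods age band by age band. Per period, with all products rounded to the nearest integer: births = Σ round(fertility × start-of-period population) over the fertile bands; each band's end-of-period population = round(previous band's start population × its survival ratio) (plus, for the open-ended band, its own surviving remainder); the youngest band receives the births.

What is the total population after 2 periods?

37920

After projecting period 1:
Births: 9900 × 0.128 = 1267
20–39: 22100 × 0.958 = 21172
40–59: 9900 × 0.968 = 9583
60+: 14000 × 0.941 + 4000 × 0.311 = 13174 + 1244 = 14418
End of period: [1267, 21172, 9583, 14418]
After projecting period 2:
Births: 21172 × 0.128 = 2710
20–39: 1267 × 0.958 = 1214
40–59: 21172 × 0.968 = 20494
60+: 9583 × 0.941 + 14418 × 0.311 = 9018 + 4484 = 13502
End of period: [2710, 1214, 20494, 13502]
Total after period 2: 2710 + 1214 + 20494 + 13502 = 37920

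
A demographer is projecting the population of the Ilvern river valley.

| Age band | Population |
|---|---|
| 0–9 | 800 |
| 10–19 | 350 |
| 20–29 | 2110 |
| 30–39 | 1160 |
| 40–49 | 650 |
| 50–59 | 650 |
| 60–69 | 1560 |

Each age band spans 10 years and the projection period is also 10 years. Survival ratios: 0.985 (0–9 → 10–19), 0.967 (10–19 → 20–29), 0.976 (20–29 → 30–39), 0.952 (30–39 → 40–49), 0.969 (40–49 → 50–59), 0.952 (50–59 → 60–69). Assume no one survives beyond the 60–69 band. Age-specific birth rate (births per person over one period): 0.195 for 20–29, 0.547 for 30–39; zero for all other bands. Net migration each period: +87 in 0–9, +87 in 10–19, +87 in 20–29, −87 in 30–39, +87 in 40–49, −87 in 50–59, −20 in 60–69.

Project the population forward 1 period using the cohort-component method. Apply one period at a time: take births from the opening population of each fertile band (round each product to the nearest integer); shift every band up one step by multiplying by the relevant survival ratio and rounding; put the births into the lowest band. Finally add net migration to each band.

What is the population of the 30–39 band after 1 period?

1972

Numbering the bands 1..7 from youngest to oldest:
Period 1:
Births: 2110 * 0.195 = 411  |  1160 * 0.547 = 635 — total 1046
Band 2: 800 * 0.985 = 788
Band 3: 350 * 0.967 = 338
Band 4: 2110 * 0.976 = 2059
Band 5: 1160 * 0.952 = 1104
Band 6: 650 * 0.969 = 630
Band 7: 650 * 0.952 = 619
Net migration: Band 1 + 87 → 1133; Band 2 + 87 → 875; Band 3 + 87 → 425; Band 4 − 87 → 1972; Band 5 + 87 → 1191; Band 6 − 87 → 543; Band 7 − 20 → 599
Population now: 0–9=1133, 10–19=875, 20–29=425, 30–39=1972, 40–49=1191, 50–59=543, 60–69=599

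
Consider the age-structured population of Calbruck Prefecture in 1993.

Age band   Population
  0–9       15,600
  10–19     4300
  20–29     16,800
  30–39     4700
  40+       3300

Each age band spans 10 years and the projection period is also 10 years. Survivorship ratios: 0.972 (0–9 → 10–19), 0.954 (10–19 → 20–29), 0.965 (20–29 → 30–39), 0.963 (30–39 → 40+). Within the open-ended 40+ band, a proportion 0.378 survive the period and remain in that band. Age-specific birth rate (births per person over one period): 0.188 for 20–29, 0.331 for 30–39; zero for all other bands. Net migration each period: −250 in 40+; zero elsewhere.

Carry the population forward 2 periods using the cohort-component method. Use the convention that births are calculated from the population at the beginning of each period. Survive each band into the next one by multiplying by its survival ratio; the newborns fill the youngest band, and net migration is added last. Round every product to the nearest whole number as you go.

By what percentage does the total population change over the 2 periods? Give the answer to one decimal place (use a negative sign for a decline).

4.2

Call the bands 1 to 5, youngest first.
— Period 1 —
Births: 16800 × 0.188 = 3158 ; 4700 × 0.331 = 1556 ⇒ total 4714
Band 2: 15600 × 0.972 = 15163
Band 3: 4300 × 0.954 = 4102
Band 4: 16800 × 0.965 = 16212
Band 5: 4700 × 0.963 + 3300 × 0.378 = 4526 + 1247 = 5773
Net migration: Band 5 − 250 → 5523
→ [4714, 15163, 4102, 16212, 5523]
— Period 2 —
Births: 4102 × 0.188 = 771 ; 16212 × 0.331 = 5366 ⇒ total 6137
Band 2: 4714 × 0.972 = 4582
Band 3: 15163 × 0.954 = 14466
Band 4: 4102 × 0.965 = 3958
Band 5: 16212 × 0.963 + 5523 × 0.378 = 15612 + 2088 = 17700
Net migration: Band 5 − 250 → 17450
→ [6137, 4582, 14466, 3958, 17450]
Total: 44700 → 46593; change = 1893; percentage change = 4.2%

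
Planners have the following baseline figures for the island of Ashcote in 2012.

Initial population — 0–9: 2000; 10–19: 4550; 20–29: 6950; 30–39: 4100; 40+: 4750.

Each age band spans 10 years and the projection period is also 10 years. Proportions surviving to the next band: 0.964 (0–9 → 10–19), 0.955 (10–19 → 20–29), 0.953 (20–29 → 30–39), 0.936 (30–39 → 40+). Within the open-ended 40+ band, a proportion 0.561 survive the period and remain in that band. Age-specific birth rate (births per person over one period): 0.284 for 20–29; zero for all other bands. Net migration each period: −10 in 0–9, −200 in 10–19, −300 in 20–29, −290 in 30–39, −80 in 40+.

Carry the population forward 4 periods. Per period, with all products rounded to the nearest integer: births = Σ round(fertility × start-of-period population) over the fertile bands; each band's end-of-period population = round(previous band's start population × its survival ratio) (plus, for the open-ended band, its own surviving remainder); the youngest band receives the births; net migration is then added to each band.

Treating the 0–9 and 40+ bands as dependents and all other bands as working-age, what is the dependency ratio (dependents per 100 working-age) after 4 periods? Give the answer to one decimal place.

After projecting period 1:
Births: 6950 × 0.284 = 1974
10–19: 2000 × 0.964 = 1928
20–29: 4550 × 0.955 = 4345
30–39: 6950 × 0.953 = 6623
40+: 4100 × 0.936 + 4750 × 0.561 = 3838 + 2665 = 6503
Net migration: 0–9 − 10 → 1964; 10–19 − 200 → 1728; 20–29 − 300 → 4045; 30–39 − 290 → 6333; 40+ − 80 → 6423
Giving 1964 / 1728 / 4045 / 6333 / 6423.
After projecting period 2:
Births: 4045 × 0.284 = 1149
10–19: 1964 × 0.964 = 1893
20–29: 1728 × 0.955 = 1650
30–39: 4045 × 0.953 = 3855
40+: 6333 × 0.936 + 6423 × 0.561 = 5928 + 3603 = 9531
Net migration: 0–9 − 10 → 1139; 10–19 − 200 → 1693; 20–29 − 300 → 1350; 30–39 − 290 → 3565; 40+ − 80 → 9451
Giving 1139 / 1693 / 1350 / 3565 / 9451.
After projecting period 3:
Births: 1350 × 0.284 = 383
10–19: 1139 × 0.964 = 1098
20–29: 1693 × 0.955 = 1617
30–39: 1350 × 0.953 = 1287
40+: 3565 × 0.936 + 9451 × 0.561 = 3337 + 5302 = 8639
Net migration: 0–9 − 10 → 373; 10–19 − 200 → 898; 20–29 − 300 → 1317; 30–39 − 290 → 997; 40+ − 80 → 8559
Giving 373 / 898 / 1317 / 997 / 8559.
After projecting period 4:
Births: 1317 × 0.284 = 374
10–19: 373 × 0.964 = 360
20–29: 898 × 0.955 = 858
30–39: 1317 × 0.953 = 1255
40+: 997 × 0.936 + 8559 × 0.561 = 933 + 4802 = 5735
Net migration: 0–9 − 10 → 364; 10–19 − 200 → 160; 20–29 − 300 → 558; 30–39 − 290 → 965; 40+ − 80 → 5655
Giving 364 / 160 / 558 / 965 / 5655.
Dependents (band 0–9 + band 40+) = 364 + 5655 = 6019; working-age = 1683; ratio = 6019/1683 × 100 = 357.6

357.6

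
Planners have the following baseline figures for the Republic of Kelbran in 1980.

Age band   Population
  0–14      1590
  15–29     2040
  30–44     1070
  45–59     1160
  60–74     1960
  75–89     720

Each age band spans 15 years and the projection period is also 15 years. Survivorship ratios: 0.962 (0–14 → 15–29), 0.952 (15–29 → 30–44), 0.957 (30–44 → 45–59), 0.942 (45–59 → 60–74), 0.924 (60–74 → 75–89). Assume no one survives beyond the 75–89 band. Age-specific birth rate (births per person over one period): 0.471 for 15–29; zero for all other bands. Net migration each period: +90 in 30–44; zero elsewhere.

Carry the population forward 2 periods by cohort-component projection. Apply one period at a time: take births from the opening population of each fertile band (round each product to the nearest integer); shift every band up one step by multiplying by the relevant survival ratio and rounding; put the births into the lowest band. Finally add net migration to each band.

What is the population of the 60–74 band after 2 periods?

965

[period 1]
Births: 2040 × 0.471 = 961
15–29: 1590 × 0.962 = 1530
30–44: 2040 × 0.952 = 1942
45–59: 1070 × 0.957 = 1024
60–74: 1160 × 0.942 = 1093
75–89: 1960 × 0.924 = 1811
Net migration: 30–44 + 90 → 2032
Giving 961 / 1530 / 2032 / 1024 / 1093 / 1811.
[period 2]
Births: 1530 × 0.471 = 721
15–29: 961 × 0.962 = 924
30–44: 1530 × 0.952 = 1457
45–59: 2032 × 0.957 = 1945
60–74: 1024 × 0.942 = 965
75–89: 1093 × 0.924 = 1010
Net migration: 30–44 + 90 → 1547
Giving 721 / 924 / 1547 / 1945 / 965 / 1010.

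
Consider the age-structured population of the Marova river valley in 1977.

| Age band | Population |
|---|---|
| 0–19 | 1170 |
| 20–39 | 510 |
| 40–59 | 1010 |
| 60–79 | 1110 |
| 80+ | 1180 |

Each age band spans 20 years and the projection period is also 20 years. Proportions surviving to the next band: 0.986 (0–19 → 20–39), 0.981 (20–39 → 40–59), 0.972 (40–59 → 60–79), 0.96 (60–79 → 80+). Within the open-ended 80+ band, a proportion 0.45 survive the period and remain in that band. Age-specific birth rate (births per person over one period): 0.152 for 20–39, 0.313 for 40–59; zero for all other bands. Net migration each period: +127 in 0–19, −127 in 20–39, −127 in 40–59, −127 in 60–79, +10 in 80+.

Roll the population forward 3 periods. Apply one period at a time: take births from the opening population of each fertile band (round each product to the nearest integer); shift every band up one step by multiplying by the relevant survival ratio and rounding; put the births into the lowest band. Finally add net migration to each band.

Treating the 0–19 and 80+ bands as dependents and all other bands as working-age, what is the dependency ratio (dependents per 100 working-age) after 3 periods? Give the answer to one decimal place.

111.9

Call the bands 1 to 5, youngest first.
Period 1.
Births: 510 × 0.152 = 78 ; 1010 × 0.313 = 316 → total 394
Band 2: 1170 × 0.986 = 1154
Band 3: 510 × 0.981 = 500
Band 4: 1010 × 0.972 = 982
Band 5: 1110 × 0.96 + 1180 × 0.45 = 1066 + 531 = 1597
Net migration: Band 1 + 127 → 521; Band 2 − 127 → 1027; Band 3 − 127 → 373; Band 4 − 127 → 855; Band 5 + 10 → 1607
→ [521, 1027, 373, 855, 1607]
Period 2.
Births: 1027 × 0.152 = 156 ; 373 × 0.313 = 117 → total 273
Band 2: 521 × 0.986 = 514
Band 3: 1027 × 0.981 = 1007
Band 4: 373 × 0.972 = 363
Band 5: 855 × 0.96 + 1607 × 0.45 = 821 + 723 = 1544
Net migration: Band 1 + 127 → 400; Band 2 − 127 → 387; Band 3 − 127 → 880; Band 4 − 127 → 236; Band 5 + 10 → 1554
→ [400, 387, 880, 236, 1554]
Period 3.
Births: 387 × 0.152 = 59 ; 880 × 0.313 = 275 → total 334
Band 2: 400 × 0.986 = 394
Band 3: 387 × 0.981 = 380
Band 4: 880 × 0.972 = 855
Band 5: 236 × 0.96 + 1554 × 0.45 = 227 + 699 = 926
Net migration: Band 1 + 127 → 461; Band 2 − 127 → 267; Band 3 − 127 → 253; Band 4 − 127 → 728; Band 5 + 10 → 936
→ [461, 267, 253, 728, 936]
Dependents (band 0–19 + band 80+) = 461 + 936 = 1397; working-age = 1248; ratio = 1397/1248 × 100 = 111.9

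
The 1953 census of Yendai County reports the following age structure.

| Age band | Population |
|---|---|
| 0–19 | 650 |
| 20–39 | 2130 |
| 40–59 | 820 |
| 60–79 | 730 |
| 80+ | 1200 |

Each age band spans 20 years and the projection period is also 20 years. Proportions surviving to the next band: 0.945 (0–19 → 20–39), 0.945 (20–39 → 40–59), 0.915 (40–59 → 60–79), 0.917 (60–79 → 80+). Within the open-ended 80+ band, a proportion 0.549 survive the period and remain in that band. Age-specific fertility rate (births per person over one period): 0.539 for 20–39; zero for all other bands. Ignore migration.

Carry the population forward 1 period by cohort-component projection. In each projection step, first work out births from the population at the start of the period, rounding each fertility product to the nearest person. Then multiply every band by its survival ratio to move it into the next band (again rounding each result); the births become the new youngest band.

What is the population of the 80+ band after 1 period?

Let group 1 be 0–19 through group 5 = 80+.
Period 1.
Births: 2130 × 0.539 = 1148
Group 2: 650 × 0.945 = 614
Group 3: 2130 × 0.945 = 2013
Group 4: 820 × 0.915 = 750
Group 5: 730 × 0.917 + 1200 × 0.549 = 669 + 659 = 1328
Population now: 0–19=1148, 20–39=614, 40–59=2013, 60–79=750, 80+=1328

1328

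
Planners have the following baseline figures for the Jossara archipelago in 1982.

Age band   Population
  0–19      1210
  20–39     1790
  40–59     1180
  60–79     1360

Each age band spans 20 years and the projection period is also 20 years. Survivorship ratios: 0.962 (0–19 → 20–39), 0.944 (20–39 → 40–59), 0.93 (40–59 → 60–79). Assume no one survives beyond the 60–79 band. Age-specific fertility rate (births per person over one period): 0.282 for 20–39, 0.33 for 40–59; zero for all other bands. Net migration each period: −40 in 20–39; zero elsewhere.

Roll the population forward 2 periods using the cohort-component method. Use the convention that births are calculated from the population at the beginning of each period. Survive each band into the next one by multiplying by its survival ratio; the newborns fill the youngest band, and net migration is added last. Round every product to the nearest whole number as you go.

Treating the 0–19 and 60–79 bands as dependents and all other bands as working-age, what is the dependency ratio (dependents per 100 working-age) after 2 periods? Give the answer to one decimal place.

130.1

Let group 1 be 0–19 through group 4 = 60–79.
After projecting period 1:
Births: 1790 * 0.282 = 505  |  1180 * 0.33 = 389 → total 894
Group 2: 1210 * 0.962 = 1164
Group 3: 1790 * 0.944 = 1690
Group 4: 1180 * 0.93 = 1097
Net migration: Group 2 − 40 → 1124
Giving 894 / 1124 / 1690 / 1097.
After projecting period 2:
Births: 1124 * 0.282 = 317  |  1690 * 0.33 = 558 → total 875
Group 2: 894 * 0.962 = 860
Group 3: 1124 * 0.944 = 1061
Group 4: 1690 * 0.93 = 1572
Net migration: Group 2 − 40 → 820
Giving 875 / 820 / 1061 / 1572.
Dependents (band 0–19 + band 60–79) = 875 + 1572 = 2447; working-age = 1881; ratio = 2447/1881 × 100 = 130.1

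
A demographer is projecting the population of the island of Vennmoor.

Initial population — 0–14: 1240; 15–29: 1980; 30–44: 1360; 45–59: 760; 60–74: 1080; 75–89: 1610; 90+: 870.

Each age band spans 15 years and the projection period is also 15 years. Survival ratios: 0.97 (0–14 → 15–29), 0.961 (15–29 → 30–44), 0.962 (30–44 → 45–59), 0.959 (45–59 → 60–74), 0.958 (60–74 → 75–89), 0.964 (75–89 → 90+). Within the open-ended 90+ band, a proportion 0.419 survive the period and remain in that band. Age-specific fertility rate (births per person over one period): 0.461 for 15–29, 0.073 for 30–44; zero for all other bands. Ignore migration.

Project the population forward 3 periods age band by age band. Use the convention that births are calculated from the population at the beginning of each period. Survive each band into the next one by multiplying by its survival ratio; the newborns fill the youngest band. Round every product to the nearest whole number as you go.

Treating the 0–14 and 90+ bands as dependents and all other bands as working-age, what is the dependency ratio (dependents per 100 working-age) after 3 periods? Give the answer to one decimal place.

— Period 1 —
Births: 1980 × 0.461 = 913  |  1360 × 0.073 = 99 → total 1012
15–29: 1240 × 0.97 = 1203
30–44: 1980 × 0.961 = 1903
45–59: 1360 × 0.962 = 1308
60–74: 760 × 0.959 = 729
75–89: 1080 × 0.958 = 1035
90+: 1610 × 0.964 + 870 × 0.419 = 1552 + 365 = 1917
→ [1012, 1203, 1903, 1308, 729, 1035, 1917]
— Period 2 —
Births: 1203 × 0.461 = 555  |  1903 × 0.073 = 139 → total 694
15–29: 1012 × 0.97 = 982
30–44: 1203 × 0.961 = 1156
45–59: 1903 × 0.962 = 1831
60–74: 1308 × 0.959 = 1254
75–89: 729 × 0.958 = 698
90+: 1035 × 0.964 + 1917 × 0.419 = 998 + 803 = 1801
→ [694, 982, 1156, 1831, 1254, 698, 1801]
— Period 3 —
Births: 982 × 0.461 = 453  |  1156 × 0.073 = 84 → total 537
15–29: 694 × 0.97 = 673
30–44: 982 × 0.961 = 944
45–59: 1156 × 0.962 = 1112
60–74: 1831 × 0.959 = 1756
75–89: 1254 × 0.958 = 1201
90+: 698 × 0.964 + 1801 × 0.419 = 673 + 755 = 1428
→ [537, 673, 944, 1112, 1756, 1201, 1428]
Dependents (band 0–14 + band 90+) = 537 + 1428 = 1965; working-age = 5686; ratio = 1965/5686 × 100 = 34.6

34.6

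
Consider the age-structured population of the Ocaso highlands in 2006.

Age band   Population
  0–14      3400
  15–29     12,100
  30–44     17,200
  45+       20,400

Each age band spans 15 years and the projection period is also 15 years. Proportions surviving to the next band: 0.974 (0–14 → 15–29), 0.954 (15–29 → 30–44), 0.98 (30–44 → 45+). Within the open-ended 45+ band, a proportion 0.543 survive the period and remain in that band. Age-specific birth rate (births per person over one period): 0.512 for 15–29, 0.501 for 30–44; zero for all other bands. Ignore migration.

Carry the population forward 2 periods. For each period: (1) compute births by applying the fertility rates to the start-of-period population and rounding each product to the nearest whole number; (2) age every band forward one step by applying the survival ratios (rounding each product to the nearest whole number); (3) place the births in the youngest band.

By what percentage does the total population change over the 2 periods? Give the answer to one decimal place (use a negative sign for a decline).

-2.9

Numbering the groups 1..4 from youngest to oldest:
— Period 1 —
Births: 12100 × 0.512 = 6195 ; 17200 × 0.501 = 8617 ⇒ total 14812
Group 2: 3400 × 0.974 = 3312
Group 3: 12100 × 0.954 = 11543
Group 4: 17200 × 0.98 + 20400 × 0.543 = 16856 + 11077 = 27933
→ [14812, 3312, 11543, 27933]
— Period 2 —
Births: 3312 × 0.512 = 1696 ; 11543 × 0.501 = 5783 ⇒ total 7479
Group 2: 14812 × 0.974 = 14427
Group 3: 3312 × 0.954 = 3160
Group 4: 11543 × 0.98 + 27933 × 0.543 = 11312 + 15168 = 26480
→ [7479, 14427, 3160, 26480]
Total: 53100 → 51546; change = -1554; percentage change = -2.9%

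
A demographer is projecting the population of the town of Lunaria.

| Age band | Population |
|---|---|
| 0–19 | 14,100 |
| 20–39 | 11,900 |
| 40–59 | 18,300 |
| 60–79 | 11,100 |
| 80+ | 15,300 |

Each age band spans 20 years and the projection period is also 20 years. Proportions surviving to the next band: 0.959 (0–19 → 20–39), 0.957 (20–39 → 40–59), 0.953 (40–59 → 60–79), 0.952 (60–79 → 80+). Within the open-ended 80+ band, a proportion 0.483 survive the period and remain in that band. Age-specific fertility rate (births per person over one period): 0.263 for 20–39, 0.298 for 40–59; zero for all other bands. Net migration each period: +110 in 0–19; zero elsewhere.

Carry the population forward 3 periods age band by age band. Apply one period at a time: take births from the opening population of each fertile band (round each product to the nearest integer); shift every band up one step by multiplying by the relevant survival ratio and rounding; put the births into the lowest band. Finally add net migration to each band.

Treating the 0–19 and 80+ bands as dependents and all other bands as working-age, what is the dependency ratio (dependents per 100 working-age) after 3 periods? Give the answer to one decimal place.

Let band 1 be 0–19 through band 5 = 80+.
Period 1:
Births: 11900 * 0.263 = 3130 ; 18300 * 0.298 = 5453 ⇒ total 8583
Band 2: 14100 * 0.959 = 13522
Band 3: 11900 * 0.957 = 11388
Band 4: 18300 * 0.953 = 17440
Band 5: 11100 * 0.952 + 15300 * 0.483 = 10567 + 7390 = 17957
Net migration: Band 1 + 110 → 8693
End of period: [8693, 13522, 11388, 17440, 17957]
Period 2:
Births: 13522 * 0.263 = 3556 ; 11388 * 0.298 = 3394 ⇒ total 6950
Band 2: 8693 * 0.959 = 8337
Band 3: 13522 * 0.957 = 12941
Band 4: 11388 * 0.953 = 10853
Band 5: 17440 * 0.952 + 17957 * 0.483 = 16603 + 8673 = 25276
Net migration: Band 1 + 110 → 7060
End of period: [7060, 8337, 12941, 10853, 25276]
Period 3:
Births: 8337 * 0.263 = 2193 ; 12941 * 0.298 = 3856 ⇒ total 6049
Band 2: 7060 * 0.959 = 6771
Band 3: 8337 * 0.957 = 7979
Band 4: 12941 * 0.953 = 12333
Band 5: 10853 * 0.952 + 25276 * 0.483 = 10332 + 12208 = 22540
Net migration: Band 1 + 110 → 6159
End of period: [6159, 6771, 7979, 12333, 22540]
Dependents (band 0–19 + band 80+) = 6159 + 22540 = 28699; working-age = 27083; ratio = 28699/27083 × 100 = 106.0

106.0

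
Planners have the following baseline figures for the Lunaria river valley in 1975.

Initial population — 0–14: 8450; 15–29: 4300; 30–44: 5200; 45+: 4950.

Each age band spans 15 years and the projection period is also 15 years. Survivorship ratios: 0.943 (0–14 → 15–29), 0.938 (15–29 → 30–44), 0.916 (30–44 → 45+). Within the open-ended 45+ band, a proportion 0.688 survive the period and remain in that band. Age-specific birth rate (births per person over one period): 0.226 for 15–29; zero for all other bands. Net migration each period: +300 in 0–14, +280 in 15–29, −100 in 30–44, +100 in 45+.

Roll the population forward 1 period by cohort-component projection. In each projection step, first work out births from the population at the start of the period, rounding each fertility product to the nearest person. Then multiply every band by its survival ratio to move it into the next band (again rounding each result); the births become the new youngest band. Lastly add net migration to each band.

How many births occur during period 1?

Let group 1 be 0–14 through group 4 = 45+.
— Period 1 —
Births: 4300 * 0.226 = 972
Group 2: 8450 * 0.943 = 7968
Group 3: 4300 * 0.938 = 4033
Group 4: 5200 * 0.916 + 4950 * 0.688 = 4763 + 3406 = 8169
Net migration: Group 1 + 300 → 1272; Group 2 + 280 → 8248; Group 3 − 100 → 3933; Group 4 + 100 → 8269
Giving 1272 / 8248 / 3933 / 8269.

972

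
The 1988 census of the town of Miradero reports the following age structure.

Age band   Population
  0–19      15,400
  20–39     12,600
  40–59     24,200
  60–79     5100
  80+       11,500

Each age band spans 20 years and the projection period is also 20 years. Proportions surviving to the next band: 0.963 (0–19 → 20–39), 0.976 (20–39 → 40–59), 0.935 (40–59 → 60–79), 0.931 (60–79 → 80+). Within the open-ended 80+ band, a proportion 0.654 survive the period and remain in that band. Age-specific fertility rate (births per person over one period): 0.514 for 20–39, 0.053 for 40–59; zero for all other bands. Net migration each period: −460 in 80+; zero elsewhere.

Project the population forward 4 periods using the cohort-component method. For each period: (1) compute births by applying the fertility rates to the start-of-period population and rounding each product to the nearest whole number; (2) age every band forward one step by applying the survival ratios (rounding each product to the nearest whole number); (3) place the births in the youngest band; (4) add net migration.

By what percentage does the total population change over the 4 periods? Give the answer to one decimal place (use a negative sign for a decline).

-20.8

Numbering the groups 1..5 from youngest to oldest:
[period 1]
Births: 12600 × 0.514 = 6476, 24200 × 0.053 = 1283 → 7759
Group 2: 15400 × 0.963 = 14830
Group 3: 12600 × 0.976 = 12298
Group 4: 24200 × 0.935 = 22627
Group 5: 5100 × 0.931 + 11500 × 0.654 = 4748 + 7521 = 12269
Net migration: Group 5 − 460 → 11809
End of period: [7759, 14830, 12298, 22627, 11809]
[period 2]
Births: 14830 × 0.514 = 7623, 12298 × 0.053 = 652 → 8275
Group 2: 7759 × 0.963 = 7472
Group 3: 14830 × 0.976 = 14474
Group 4: 12298 × 0.935 = 11499
Group 5: 22627 × 0.931 + 11809 × 0.654 = 21066 + 7723 = 28789
Net migration: Group 5 − 460 → 28329
End of period: [8275, 7472, 14474, 11499, 28329]
[period 3]
Births: 7472 × 0.514 = 3841, 14474 × 0.053 = 767 → 4608
Group 2: 8275 × 0.963 = 7969
Group 3: 7472 × 0.976 = 7293
Group 4: 14474 × 0.935 = 13533
Group 5: 11499 × 0.931 + 28329 × 0.654 = 10706 + 18527 = 29233
Net migration: Group 5 − 460 → 28773
End of period: [4608, 7969, 7293, 13533, 28773]
[period 4]
Births: 7969 × 0.514 = 4096, 7293 × 0.053 = 387 → 4483
Group 2: 4608 × 0.963 = 4438
Group 3: 7969 × 0.976 = 7778
Group 4: 7293 × 0.935 = 6819
Group 5: 13533 × 0.931 + 28773 × 0.654 = 12599 + 18818 = 31417
Net migration: Group 5 − 460 → 30957
End of period: [4483, 4438, 7778, 6819, 30957]
Total: 68800 → 54475; change = -14325; percentage change = -20.8%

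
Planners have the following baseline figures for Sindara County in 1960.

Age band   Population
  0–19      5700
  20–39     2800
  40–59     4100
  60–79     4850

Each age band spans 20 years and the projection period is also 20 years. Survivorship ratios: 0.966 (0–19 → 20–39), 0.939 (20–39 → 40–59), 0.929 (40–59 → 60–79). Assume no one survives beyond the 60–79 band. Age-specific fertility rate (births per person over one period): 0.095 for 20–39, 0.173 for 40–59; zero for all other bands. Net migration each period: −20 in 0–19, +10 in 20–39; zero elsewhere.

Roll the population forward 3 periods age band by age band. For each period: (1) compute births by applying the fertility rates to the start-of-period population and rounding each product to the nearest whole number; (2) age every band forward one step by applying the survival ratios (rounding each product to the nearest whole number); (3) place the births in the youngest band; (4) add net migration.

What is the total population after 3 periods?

— Period 1 —
Births: 2800 × 0.095 = 266 ; 4100 × 0.173 = 709 ⇒ total 975
20–39: 5700 × 0.966 = 5506
40–59: 2800 × 0.939 = 2629
60–79: 4100 × 0.929 = 3809
Net migration: 0–19 − 20 → 955; 20–39 + 10 → 5516
End of period: [955, 5516, 2629, 3809]
— Period 2 —
Births: 5516 × 0.095 = 524 ; 2629 × 0.173 = 455 ⇒ total 979
20–39: 955 × 0.966 = 923
40–59: 5516 × 0.939 = 5180
60–79: 2629 × 0.929 = 2442
Net migration: 0–19 − 20 → 959; 20–39 + 10 → 933
End of period: [959, 933, 5180, 2442]
— Period 3 —
Births: 933 × 0.095 = 89 ; 5180 × 0.173 = 896 ⇒ total 985
20–39: 959 × 0.966 = 926
40–59: 933 × 0.939 = 876
60–79: 5180 × 0.929 = 4812
Net migration: 0–19 − 20 → 965; 20–39 + 10 → 936
End of period: [965, 936, 876, 4812]
Total after period 3: 965 + 936 + 876 + 4812 = 7589

7589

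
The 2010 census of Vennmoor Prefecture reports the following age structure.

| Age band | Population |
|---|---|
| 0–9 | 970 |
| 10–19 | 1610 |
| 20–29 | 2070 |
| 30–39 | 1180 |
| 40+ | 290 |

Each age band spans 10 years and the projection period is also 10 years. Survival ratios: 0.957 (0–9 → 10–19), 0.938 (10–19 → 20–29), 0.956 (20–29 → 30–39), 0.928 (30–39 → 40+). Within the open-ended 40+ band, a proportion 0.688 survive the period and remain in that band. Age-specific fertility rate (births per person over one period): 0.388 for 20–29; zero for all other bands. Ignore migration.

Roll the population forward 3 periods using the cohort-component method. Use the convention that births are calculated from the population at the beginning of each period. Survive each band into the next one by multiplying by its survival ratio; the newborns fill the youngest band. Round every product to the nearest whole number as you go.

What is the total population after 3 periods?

After projecting period 1:
Births: 2070 × 0.388 = 803
10–19: 970 × 0.957 = 928
20–29: 1610 × 0.938 = 1510
30–39: 2070 × 0.956 = 1979
40+: 1180 × 0.928 + 290 × 0.688 = 1095 + 200 = 1295
→ [803, 928, 1510, 1979, 1295]
After projecting period 2:
Births: 1510 × 0.388 = 586
10–19: 803 × 0.957 = 768
20–29: 928 × 0.938 = 870
30–39: 1510 × 0.956 = 1444
40+: 1979 × 0.928 + 1295 × 0.688 = 1837 + 891 = 2728
→ [586, 768, 870, 1444, 2728]
After projecting period 3:
Births: 870 × 0.388 = 338
10–19: 586 × 0.957 = 561
20–29: 768 × 0.938 = 720
30–39: 870 × 0.956 = 832
40+: 1444 × 0.928 + 2728 × 0.688 = 1340 + 1877 = 3217
→ [338, 561, 720, 832, 3217]
Total after period 3: 338 + 561 + 720 + 832 + 3217 = 5668

5668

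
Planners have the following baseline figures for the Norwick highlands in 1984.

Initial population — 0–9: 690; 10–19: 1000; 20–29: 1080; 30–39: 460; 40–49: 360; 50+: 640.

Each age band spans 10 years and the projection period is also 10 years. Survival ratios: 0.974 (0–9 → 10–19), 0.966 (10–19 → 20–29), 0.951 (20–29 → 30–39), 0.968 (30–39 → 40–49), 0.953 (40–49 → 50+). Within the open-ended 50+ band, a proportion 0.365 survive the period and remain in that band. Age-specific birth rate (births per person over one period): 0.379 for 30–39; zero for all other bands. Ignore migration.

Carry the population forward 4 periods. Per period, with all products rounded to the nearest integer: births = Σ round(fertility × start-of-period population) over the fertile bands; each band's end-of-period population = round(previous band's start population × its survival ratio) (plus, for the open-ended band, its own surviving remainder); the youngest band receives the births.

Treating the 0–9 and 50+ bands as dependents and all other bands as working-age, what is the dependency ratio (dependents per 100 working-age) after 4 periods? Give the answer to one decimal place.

After projecting period 1:
Births: 460 * 0.379 = 174
10–19: 690 * 0.974 = 672
20–29: 1000 * 0.966 = 966
30–39: 1080 * 0.951 = 1027
40–49: 460 * 0.968 = 445
50+: 360 * 0.953 + 640 * 0.365 = 343 + 234 = 577
End of period: [174, 672, 966, 1027, 445, 577]
After projecting period 2:
Births: 1027 * 0.379 = 389
10–19: 174 * 0.974 = 169
20–29: 672 * 0.966 = 649
30–39: 966 * 0.951 = 919
40–49: 1027 * 0.968 = 994
50+: 445 * 0.953 + 577 * 0.365 = 424 + 211 = 635
End of period: [389, 169, 649, 919, 994, 635]
After projecting period 3:
Births: 919 * 0.379 = 348
10–19: 389 * 0.974 = 379
20–29: 169 * 0.966 = 163
30–39: 649 * 0.951 = 617
40–49: 919 * 0.968 = 890
50+: 994 * 0.953 + 635 * 0.365 = 947 + 232 = 1179
End of period: [348, 379, 163, 617, 890, 1179]
After projecting period 4:
Births: 617 * 0.379 = 234
10–19: 348 * 0.974 = 339
20–29: 379 * 0.966 = 366
30–39: 163 * 0.951 = 155
40–49: 617 * 0.968 = 597
50+: 890 * 0.953 + 1179 * 0.365 = 848 + 430 = 1278
End of period: [234, 339, 366, 155, 597, 1278]
Dependents (band 0–9 + band 50+) = 234 + 1278 = 1512; working-age = 1457; ratio = 1512/1457 × 100 = 103.8

103.8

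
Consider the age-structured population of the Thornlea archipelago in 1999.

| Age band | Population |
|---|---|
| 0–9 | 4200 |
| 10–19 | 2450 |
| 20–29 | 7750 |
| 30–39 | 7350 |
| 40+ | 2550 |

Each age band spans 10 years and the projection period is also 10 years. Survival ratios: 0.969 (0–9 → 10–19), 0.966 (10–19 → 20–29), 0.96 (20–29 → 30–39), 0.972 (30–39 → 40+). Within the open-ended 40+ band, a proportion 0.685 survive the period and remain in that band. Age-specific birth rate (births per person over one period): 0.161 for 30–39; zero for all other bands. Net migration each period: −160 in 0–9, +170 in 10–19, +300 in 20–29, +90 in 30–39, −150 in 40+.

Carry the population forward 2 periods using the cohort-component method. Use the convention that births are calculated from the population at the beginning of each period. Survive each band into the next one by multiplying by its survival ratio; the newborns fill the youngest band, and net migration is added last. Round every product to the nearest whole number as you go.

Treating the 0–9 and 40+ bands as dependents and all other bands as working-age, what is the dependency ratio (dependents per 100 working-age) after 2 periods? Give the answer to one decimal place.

173.1

(Groups numbered youngest = 1 to oldest = 5.)
Period 1:
Births: 7350 * 0.161 = 1183
Group 2: 4200 * 0.969 = 4070
Group 3: 2450 * 0.966 = 2367
Group 4: 7750 * 0.96 = 7440
Group 5: 7350 * 0.972 + 2550 * 0.685 = 7144 + 1747 = 8891
Net migration: Group 1 − 160 → 1023; Group 2 + 170 → 4240; Group 3 + 300 → 2667; Group 4 + 90 → 7530; Group 5 − 150 → 8741
→ [1023, 4240, 2667, 7530, 8741]
Period 2:
Births: 7530 * 0.161 = 1212
Group 2: 1023 * 0.969 = 991
Group 3: 4240 * 0.966 = 4096
Group 4: 2667 * 0.96 = 2560
Group 5: 7530 * 0.972 + 8741 * 0.685 = 7319 + 5988 = 13307
Net migration: Group 1 − 160 → 1052; Group 2 + 170 → 1161; Group 3 + 300 → 4396; Group 4 + 90 → 2650; Group 5 − 150 → 13157
→ [1052, 1161, 4396, 2650, 13157]
Dependents (band 0–9 + band 40+) = 1052 + 13157 = 14209; working-age = 8207; ratio = 14209/8207 × 100 = 173.1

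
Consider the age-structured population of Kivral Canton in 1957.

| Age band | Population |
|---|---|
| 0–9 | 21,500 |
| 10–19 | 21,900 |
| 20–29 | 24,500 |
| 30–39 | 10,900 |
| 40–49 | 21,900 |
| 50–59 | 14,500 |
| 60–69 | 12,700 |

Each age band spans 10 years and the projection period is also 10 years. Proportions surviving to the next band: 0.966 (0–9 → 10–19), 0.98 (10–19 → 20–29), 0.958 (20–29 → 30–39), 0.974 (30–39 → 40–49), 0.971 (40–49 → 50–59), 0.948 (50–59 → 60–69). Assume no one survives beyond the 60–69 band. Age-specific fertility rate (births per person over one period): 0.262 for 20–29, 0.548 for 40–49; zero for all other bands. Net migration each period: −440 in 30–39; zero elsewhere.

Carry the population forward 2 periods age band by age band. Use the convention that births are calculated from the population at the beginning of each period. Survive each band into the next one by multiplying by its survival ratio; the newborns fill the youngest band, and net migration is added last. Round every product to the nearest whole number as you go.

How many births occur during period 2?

11441

Let group 1 be 0–9 through group 7 = 60–69.
After projecting period 1:
Births: 24500 × 0.262 = 6419 ; 21900 × 0.548 = 12001 → 18420
Group 2: 21500 × 0.966 = 20769
Group 3: 21900 × 0.98 = 21462
Group 4: 24500 × 0.958 = 23471
Group 5: 10900 × 0.974 = 10617
Group 6: 21900 × 0.971 = 21265
Group 7: 14500 × 0.948 = 13746
Net migration: Group 4 − 440 → 23031
Giving 18420 / 20769 / 21462 / 23031 / 10617 / 21265 / 13746.
After projecting period 2:
Births: 21462 × 0.262 = 5623 ; 10617 × 0.548 = 5818 → 11441
Group 2: 18420 × 0.966 = 17794
Group 3: 20769 × 0.98 = 20354
Group 4: 21462 × 0.958 = 20561
Group 5: 23031 × 0.974 = 22432
Group 6: 10617 × 0.971 = 10309
Group 7: 21265 × 0.948 = 20159
Net migration: Group 4 − 440 → 20121
Giving 11441 / 17794 / 20354 / 20121 / 22432 / 10309 / 20159.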